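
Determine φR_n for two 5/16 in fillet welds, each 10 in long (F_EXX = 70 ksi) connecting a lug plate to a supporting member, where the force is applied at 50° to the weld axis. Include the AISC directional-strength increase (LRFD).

φR_n ≈ 186 kips

t_e = 0.707 × 0.3125 = 0.2209 in; A_we = 0.2209 × 20 = 4.419 in².
Directional factor: 1.0 + 0.5 sin^1.5(50°) = 1.335.
F_nw = 0.6 × 70 × 1.335 = 56.08 ksi.
φR_n = 0.75 × 56.08 × 4.419 = 185.9 kips.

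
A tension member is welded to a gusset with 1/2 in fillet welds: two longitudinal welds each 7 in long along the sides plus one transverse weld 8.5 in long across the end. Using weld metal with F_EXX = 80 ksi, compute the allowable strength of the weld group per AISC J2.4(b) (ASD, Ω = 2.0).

t_e = 0.707 × 0.5 = 0.3535 in.
R_nwl = 0.6 × 80 × 0.3535 × 14 = 237.6 kips (longitudinal, 2 welds).
R_nwt = 0.6 × 80 × 0.3535 × 8.5 = 144.2 kips (transverse, base value).
(i) R_nwl + R_nwt = 381.8 kips; (ii) 0.85 R_nwl + 1.5 R_nwt = 418.3 kips.
R_n = max = 418.3 kips [governs: (ii)]; R_n/Ω = 209.1 kips.

R_n/Ω ≈ 209 kips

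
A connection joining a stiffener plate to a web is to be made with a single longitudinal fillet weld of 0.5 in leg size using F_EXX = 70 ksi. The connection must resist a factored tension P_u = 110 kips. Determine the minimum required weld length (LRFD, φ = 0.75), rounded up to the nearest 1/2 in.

L = 10 in

Throat t_e = 0.707 × 0.5 = 0.3535 in.
φr_n = 0.75 × 0.6 × 70 × 0.3535 = 11.14 kips/in.
L_req = P_u / φr_n = 110 / 11.14 = 9.879 in total.
Round up → use L = 10 in.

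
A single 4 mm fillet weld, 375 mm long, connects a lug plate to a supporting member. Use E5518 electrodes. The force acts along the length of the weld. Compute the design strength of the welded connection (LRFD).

φR_n ≈ 262 kN

E55XX → F_EXX = 550 MPa.
Effective throat t_e = 0.707 × 4 = 2.828 mm.
Total length L = 375 mm; A_we = 2.828 × 375 = 1060 mm².
F_nw = 0.6 F_EXX = 0.6 × 550 = 330 MPa.
φR_n = 0.75 × 330 × 1060 × 10⁻³ = 262.5 kN.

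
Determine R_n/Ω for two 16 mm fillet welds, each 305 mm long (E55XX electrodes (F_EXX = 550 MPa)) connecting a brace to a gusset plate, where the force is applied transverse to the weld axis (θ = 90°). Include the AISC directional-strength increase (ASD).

t_e = 0.707 × 16 = 11.31 mm; A_we = 11.31 × 610 = 6900 mm².
Directional factor: 1.0 + 0.5 sin^1.5(90°) = 1.5.
F_nw = 0.6 × 550 × 1.5 = 495 MPa.
R_n/Ω = (495 × 6900) / 2.0 × 10⁻³ = 1708 kN.

R_n/Ω ≈ 1710 kN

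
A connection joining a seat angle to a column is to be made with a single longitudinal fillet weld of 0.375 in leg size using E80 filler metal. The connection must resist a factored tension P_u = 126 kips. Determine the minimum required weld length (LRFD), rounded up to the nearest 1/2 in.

E80XX → F_EXX = 80 ksi.
Throat t_e = 0.707 × 0.375 = 0.2651 in.
φr_n = 0.75 × 0.6 × 80 × 0.2651 = 9.544 kips/in.
L_req = P_u / φr_n = 126 / 9.544 = 13.2 in total.
Round up → use L = 13.5 in.

L = 13.5 in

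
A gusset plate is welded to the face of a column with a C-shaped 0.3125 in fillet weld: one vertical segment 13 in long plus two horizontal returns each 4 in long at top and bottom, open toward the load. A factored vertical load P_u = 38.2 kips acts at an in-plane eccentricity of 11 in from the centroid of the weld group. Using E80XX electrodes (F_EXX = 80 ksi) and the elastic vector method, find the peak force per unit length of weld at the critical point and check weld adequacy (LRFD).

f_max ≈ 6.55 kip/in; adequate

Total weld length L_w = 21 in. Treat welds as unit-width lines.
Centroid: x̄ = 2×4×2 / 21 = 0.7619 in from the vertical weld.
Polar moment about centroid: J = I_x + I_y = [13³/12 + 2×4×6.5²] + [13×0.7619² + 2(4³/12 + 4×1.238²)] = 551.6 in³.
Direct shear f_v = P/L_w = 38.2 / 21 = 1.819 kip/in (vertical).
Torsion M = P·e = 38.2 × 11 = 420.2 kip·in.
Critical point at (x, y) = (3.238, 6.5) from centroid. f_tx = M·y/J = 4.952 kip/in; f_ty = M·x/J = 2.467 kip/in.
Resultant f_max = √[f_tx² + (f_v + f_ty)²] = √[4.952² + (1.819 + 2.467)²] = 6.549 kip/in.
Capacity per unit length: φr_n = 0.75 × 0.6 × 80 × (0.707 × 0.3125) = 7.954 kip/in.
6.549 ≤ 7.954 → adequate.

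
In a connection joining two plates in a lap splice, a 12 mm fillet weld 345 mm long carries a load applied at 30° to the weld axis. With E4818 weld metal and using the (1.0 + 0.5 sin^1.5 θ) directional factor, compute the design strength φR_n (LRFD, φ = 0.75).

φR_n ≈ 744 kN

E48XX → F_EXX = 480 MPa.
t_e = 0.707 × 12 = 8.484 mm; A_we = 8.484 × 345 = 2927 mm².
Directional factor: 1.0 + 0.5 sin^1.5(30°) = 1.177.
F_nw = 0.6 × 480 × 1.177 = 338.9 MPa.
φR_n = 0.75 × 338.9 × 2927 × 10⁻³ = 744 kN.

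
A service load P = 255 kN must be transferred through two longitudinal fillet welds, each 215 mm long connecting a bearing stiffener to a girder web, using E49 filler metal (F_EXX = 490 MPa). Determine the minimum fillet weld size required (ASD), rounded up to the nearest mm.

Total weld length L = 430 mm.
Required throat t_e = P × Ω / (0.6 F_EXX × L) = 255 × 2.0 / (0.6 × 490 × 430 × 10⁻³) = 4.034 mm.
Required leg w = t_e / 0.707 = 5.706 mm → use 6 mm.

w = 6 mm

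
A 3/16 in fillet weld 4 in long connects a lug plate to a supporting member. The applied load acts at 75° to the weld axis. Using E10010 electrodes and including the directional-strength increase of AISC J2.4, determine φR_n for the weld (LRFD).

φR_n ≈ 35.2 kips

E100XX → F_EXX = 100 ksi.
t_e = 0.707 × 0.1875 = 0.1326 in; A_we = 0.1326 × 4 = 0.5302 in².
Directional factor: 1.0 + 0.5 sin^1.5(75°) = 1.475.
F_nw = 0.6 × 100 × 1.475 = 88.48 ksi.
φR_n = 0.75 × 88.48 × 0.5302 = 35.19 kips.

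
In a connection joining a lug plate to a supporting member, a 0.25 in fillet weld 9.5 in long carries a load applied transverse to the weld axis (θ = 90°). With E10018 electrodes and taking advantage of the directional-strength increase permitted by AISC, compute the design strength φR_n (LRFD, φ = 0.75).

E100XX → F_EXX = 100 ksi.
t_e = 0.707 × 0.25 = 0.1767 in; A_we = 0.1767 × 9.5 = 1.679 in².
Directional factor: 1.0 + 0.5 sin^1.5(90°) = 1.5.
F_nw = 0.6 × 100 × 1.5 = 90 ksi.
φR_n = 0.75 × 90 × 1.679 = 113.3 kip.

φR_n ≈ 113 kip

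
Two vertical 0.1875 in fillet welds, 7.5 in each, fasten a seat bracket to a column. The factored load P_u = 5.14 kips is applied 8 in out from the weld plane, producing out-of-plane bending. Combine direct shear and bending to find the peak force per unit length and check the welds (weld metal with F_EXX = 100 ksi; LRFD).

f_max ≈ 2.22 kip/in; adequate

L_w = 2 × 7.5 = 15 in; section modulus (unit throat) S = 2 × L²/6 = 18.75 in².
Direct shear f_v = P/L_w = 5.14/15 = 0.3427 kip/in.
Moment M = P × e = 5.14 × 8 = 41.12 kip·in; bending f_b = M/S = 2.193 kip/in.
f_max = √(f_v² + f_b²) = √(0.3427² + 2.193²) = 2.22 kip/in.
φr_n = 0.75 × 0.6 × 100 × (0.707 × 0.1875) = 5.965 kip/in → adequate.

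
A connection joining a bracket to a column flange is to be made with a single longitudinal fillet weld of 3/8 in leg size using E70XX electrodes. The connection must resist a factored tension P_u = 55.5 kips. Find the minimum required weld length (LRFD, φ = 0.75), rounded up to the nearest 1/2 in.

L = 7 in

E70XX → F_EXX = 70 ksi.
Throat t_e = 0.707 × 0.375 = 0.2651 in.
φr_n = 0.75 × 0.6 × 70 × 0.2651 = 8.351 kips/in.
L_req = P_u / φr_n = 55.5 / 8.351 = 6.646 in total.
Round up → use L = 7 in.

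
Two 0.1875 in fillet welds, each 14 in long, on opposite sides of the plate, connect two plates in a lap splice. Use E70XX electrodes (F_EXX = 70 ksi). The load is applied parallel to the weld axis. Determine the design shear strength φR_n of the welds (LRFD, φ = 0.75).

φR_n ≈ 117 kip

Effective throat t_e = 0.707 × 0.1875 = 0.1326 in.
Total length L = 28 in; A_we = 0.1326 × 28 = 3.712 in².
F_nw = 0.6 F_EXX = 0.6 × 70 = 42 ksi.
φR_n = 0.75 × 42 × 3.712 = 116.9 kip.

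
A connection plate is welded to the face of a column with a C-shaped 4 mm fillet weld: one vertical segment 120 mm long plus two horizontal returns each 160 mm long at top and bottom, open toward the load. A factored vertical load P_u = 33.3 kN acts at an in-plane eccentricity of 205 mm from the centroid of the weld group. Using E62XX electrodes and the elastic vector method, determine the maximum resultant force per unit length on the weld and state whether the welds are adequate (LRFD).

E62XX → F_EXX = 620 MPa.
Total weld length L_w = 440 mm. Treat welds as unit-width lines.
Centroid: x̄ = 2×160×80 / 440 = 58.18 mm from the vertical weld.
Polar moment about centroid: J = I_x + I_y = [120³/12 + 2×160×60²] + [120×58.18² + 2(160³/12 + 160×21.82²)] = 2537000 mm³.
Direct shear f_v = P/L_w = 33.3×10³ / 440 = 75.68 N/mm (vertical).
Torsion M = P·e = 33.3×10³ × 205 = 6826500 N·mm.
Critical point at (x, y) = (101.8, 60) from centroid. f_tx = M·y/J = 161.4 N/mm; f_ty = M·x/J = 273.9 N/mm.
Resultant f_max = √[f_tx² + (f_v + f_ty)²] = √[161.4² + (75.68 + 273.9)²] = 385.1 N/mm.
Capacity per unit length: φr_n = 0.75 × 0.6 × 620 × (0.707 × 4) = 789 N/mm.
385.1 ≤ 789 → adequate.

f_max ≈ 385 N/mm; adequate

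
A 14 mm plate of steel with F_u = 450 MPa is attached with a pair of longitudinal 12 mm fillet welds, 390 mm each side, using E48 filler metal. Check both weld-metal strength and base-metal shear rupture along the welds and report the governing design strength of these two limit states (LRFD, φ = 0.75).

E48XX → F_EXX = 480 MPa.
t_e = 0.707 × 12 = 8.484 mm; L = 780 mm.
Weld metal: φR_n = 0.75 × 0.6 × 480 × 8.484 × 780 × 10⁻³ = 1429 kN.
Base metal (shear rupture): φR_n = 0.75 × 0.6 × 450 × 14 × 780 × 10⁻³ = 2211 kN.
Governing: weld metal.

φR_n ≈ 1430 kN (weld metal governs)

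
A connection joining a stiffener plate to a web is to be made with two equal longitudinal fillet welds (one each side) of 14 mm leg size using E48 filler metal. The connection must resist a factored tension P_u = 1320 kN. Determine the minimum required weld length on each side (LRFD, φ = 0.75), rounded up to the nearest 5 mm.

E48XX → F_EXX = 480 MPa.
Throat t_e = 0.707 × 14 = 9.898 mm.
φr_n = 0.75 × 0.6 × 480 × 9.898 × 10⁻³ = 2.138 kN/mm.
L_req = P_u / φr_n = 1320 / 2.138 = 617.4 mm total.
Per side: 617.4 / 2 = 308.7 mm.
Round up → use L = 310 mm on each side.

L = 310 mm on each side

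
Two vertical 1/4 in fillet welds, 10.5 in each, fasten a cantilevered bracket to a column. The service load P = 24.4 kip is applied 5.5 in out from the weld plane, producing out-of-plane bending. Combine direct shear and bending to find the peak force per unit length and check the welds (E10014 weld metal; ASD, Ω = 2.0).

E100XX → F_EXX = 100 ksi.
L_w = 2 × 10.5 = 21 in; section modulus (unit throat) S = 2 × L²/6 = 36.75 in².
Direct shear f_v = P/L_w = 24.4/21 = 1.162 kip/in.
Moment M = P × e = 24.4 × 5.5 = 134.2 kip·in; bending f_b = M/S = 3.652 kip/in.
f_max = √(f_v² + f_b²) = √(1.162² + 3.652²) = 3.832 kip/in.
r_n/Ω = (1/2.0) × 0.6 × 100 × (0.707 × 0.25) = 5.302 kip/in → adequate.

f_max ≈ 3.83 kip/in; adequate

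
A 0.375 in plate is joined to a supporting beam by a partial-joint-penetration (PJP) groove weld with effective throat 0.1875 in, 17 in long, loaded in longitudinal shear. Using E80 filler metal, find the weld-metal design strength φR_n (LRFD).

E80XX → F_EXX = 80 ksi.
Effective throat (given) t_e = 0.1875 in.
A_we = 0.1875 × 17 = 3.188 in².
F_nw = 0.6 F_EXX = 48 ksi.
φR_n = 0.75 × 48 × 3.188 = 114.8 kips.

φR_n ≈ 115 kips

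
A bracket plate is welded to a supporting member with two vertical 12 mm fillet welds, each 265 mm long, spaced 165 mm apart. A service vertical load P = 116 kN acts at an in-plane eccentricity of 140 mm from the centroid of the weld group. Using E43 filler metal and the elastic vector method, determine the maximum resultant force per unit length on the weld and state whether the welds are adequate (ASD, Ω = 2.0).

f_max ≈ 527 N/mm; adequate

E43XX → F_EXX = 430 MPa.
Total weld length L_w = 530 mm. Treat welds as unit-width lines.
Polar moment about centroid: J = 2[d³/12 + d(b/2)²] = 2[265³/12 + 265×82.5²] = 6709000 mm³.
Direct shear f_v = P/L_w = 116×10³ / 530 = 218.9 N/mm (vertical).
Torsion M = P·e = 116×10³ × 140 = 16240000 N·mm.
Critical point at (x, y) = (82.5, 132.5) from centroid. f_tx = M·y/J = 320.7 N/mm; f_ty = M·x/J = 199.7 N/mm.
Resultant f_max = √[f_tx² + (f_v + f_ty)²] = √[320.7² + (218.9 + 199.7)²] = 527.3 N/mm.
Capacity per unit length: r_n/Ω = (1/2.0) × 0.6 × 430 × (0.707 × 12) = 1094 N/mm.
527.3 ≤ 1094 → adequate.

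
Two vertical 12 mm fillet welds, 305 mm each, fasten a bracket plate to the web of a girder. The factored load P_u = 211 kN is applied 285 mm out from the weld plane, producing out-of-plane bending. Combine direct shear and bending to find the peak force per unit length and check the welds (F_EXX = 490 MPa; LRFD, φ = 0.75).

L_w = 2 × 305 = 610 mm; section modulus (unit throat) S = 2 × L²/6 = 31010 mm².
Direct shear f_v = P/L_w = 211×10³/610 = 345.9 N/mm.
Moment M = P × e = 211×10³ × 285 = 60135000 N·mm; bending f_b = M/S = 1939 N/mm.
f_max = √(f_v² + f_b²) = √(345.9² + 1939²) = 1970 N/mm.
φr_n = 0.75 × 0.6 × 490 × (0.707 × 12) = 1871 N/mm → NOT adequate.

f_max ≈ 1970 N/mm; NOT adequate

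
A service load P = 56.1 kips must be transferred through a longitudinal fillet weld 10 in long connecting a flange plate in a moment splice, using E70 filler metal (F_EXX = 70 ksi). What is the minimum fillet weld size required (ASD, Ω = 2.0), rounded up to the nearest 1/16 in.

w = 7/16 in

Total weld length L = 10 in.
Required throat t_e = P × Ω / (0.6 F_EXX × L) = 56.1 × 2.0 / (0.6 × 70 × 10) = 0.2671 in.
Required leg w = t_e / 0.707 = 0.3779 in → use 7/16 in.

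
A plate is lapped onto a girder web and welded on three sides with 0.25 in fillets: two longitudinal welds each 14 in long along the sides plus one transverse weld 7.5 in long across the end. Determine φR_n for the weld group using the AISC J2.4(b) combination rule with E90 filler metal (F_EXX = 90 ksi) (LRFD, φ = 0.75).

t_e = 0.707 × 0.25 = 0.1767 in.
R_nwl = 0.6 × 90 × 0.1767 × 28 = 267.2 kips (longitudinal, 2 welds).
R_nwt = 0.6 × 90 × 0.1767 × 7.5 = 71.58 kips (transverse, base value).
(i) R_nwl + R_nwt = 338.8 kips; (ii) 0.85 R_nwl + 1.5 R_nwt = 334.5 kips.
R_n = max = 338.8 kips [governs: (i)]; φR_n = 254.1 kips.

φR_n ≈ 254 kips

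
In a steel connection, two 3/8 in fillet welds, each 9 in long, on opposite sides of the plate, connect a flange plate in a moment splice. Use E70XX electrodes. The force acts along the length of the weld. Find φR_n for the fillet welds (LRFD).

φR_n ≈ 150 kips

E70XX → F_EXX = 70 ksi.
Effective throat t_e = 0.707 × 0.375 = 0.2651 in.
Total length L = 18 in; A_we = 0.2651 × 18 = 4.772 in².
F_nw = 0.6 F_EXX = 0.6 × 70 = 42 ksi.
φR_n = 0.75 × 42 × 4.772 = 150.3 kips.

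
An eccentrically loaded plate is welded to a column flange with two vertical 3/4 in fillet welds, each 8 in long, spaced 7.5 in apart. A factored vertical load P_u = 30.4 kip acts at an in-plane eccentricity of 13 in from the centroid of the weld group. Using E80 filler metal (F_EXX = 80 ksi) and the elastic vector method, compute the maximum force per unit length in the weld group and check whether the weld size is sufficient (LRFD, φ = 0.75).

Total weld length L_w = 16 in. Treat welds as unit-width lines.
Polar moment about centroid: J = 2[d³/12 + d(b/2)²] = 2[8³/12 + 8×3.75²] = 310.3 in³.
Direct shear f_v = P/L_w = 30.4 / 16 = 1.9 kip/in (vertical).
Torsion M = P·e = 30.4 × 13 = 395.2 kip·in.
Critical point at (x, y) = (3.75, 4) from centroid. f_tx = M·y/J = 5.094 kip/in; f_ty = M·x/J = 4.776 kip/in.
Resultant f_max = √[f_tx² + (f_v + f_ty)²] = √[5.094² + (1.9 + 4.776)²] = 8.397 kip/in.
Capacity per unit length: φr_n = 0.75 × 0.6 × 80 × (0.707 × 0.75) = 19.09 kip/in.
8.397 ≤ 19.09 → adequate.

f_max ≈ 8.4 kip/in; adequate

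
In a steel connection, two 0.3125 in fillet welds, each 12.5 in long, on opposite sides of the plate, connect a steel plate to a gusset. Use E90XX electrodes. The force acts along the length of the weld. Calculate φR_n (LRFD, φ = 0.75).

E90XX → F_EXX = 90 ksi.
Effective throat t_e = 0.707 × 0.3125 = 0.2209 in.
Total length L = 25 in; A_we = 0.2209 × 25 = 5.523 in².
F_nw = 0.6 F_EXX = 0.6 × 90 = 54 ksi.
φR_n = 0.75 × 54 × 5.523 = 223.7 kip.

φR_n ≈ 224 kip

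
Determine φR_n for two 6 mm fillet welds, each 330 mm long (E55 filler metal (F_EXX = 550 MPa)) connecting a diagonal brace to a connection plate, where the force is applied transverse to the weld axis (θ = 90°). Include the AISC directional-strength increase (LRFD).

φR_n ≈ 1040 kN

t_e = 0.707 × 6 = 4.242 mm; A_we = 4.242 × 660 = 2800 mm².
Directional factor: 1.0 + 0.5 sin^1.5(90°) = 1.5.
F_nw = 0.6 × 550 × 1.5 = 495 MPa.
φR_n = 0.75 × 495 × 2800 × 10⁻³ = 1039 kN.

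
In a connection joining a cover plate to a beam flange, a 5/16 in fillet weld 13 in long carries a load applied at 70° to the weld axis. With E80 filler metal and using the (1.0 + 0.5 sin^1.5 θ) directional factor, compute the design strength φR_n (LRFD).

E80XX → F_EXX = 80 ksi.
t_e = 0.707 × 0.3125 = 0.2209 in; A_we = 0.2209 × 13 = 2.872 in².
Directional factor: 1.0 + 0.5 sin^1.5(70°) = 1.455.
F_nw = 0.6 × 80 × 1.455 = 69.86 ksi.
φR_n = 0.75 × 69.86 × 2.872 = 150.5 kips.

φR_n ≈ 150 kips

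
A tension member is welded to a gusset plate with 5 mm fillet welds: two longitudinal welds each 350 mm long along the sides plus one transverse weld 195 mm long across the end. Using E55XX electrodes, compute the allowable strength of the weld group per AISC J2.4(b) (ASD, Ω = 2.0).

E55XX → F_EXX = 550 MPa.
t_e = 0.707 × 5 = 3.535 mm.
R_nwl = 0.6 × 550 × 3.535 × 700 × 10⁻³ = 816.6 kN (longitudinal, 2 welds).
R_nwt = 0.6 × 550 × 3.535 × 195 × 10⁻³ = 227.5 kN (transverse, base value).
(i) R_nwl + R_nwt = 1044 kN; (ii) 0.85 R_nwl + 1.5 R_nwt = 1035 kN.
R_n = max = 1044 kN [governs: (i)]; R_n/Ω = 522 kN.

R_n/Ω ≈ 522 kN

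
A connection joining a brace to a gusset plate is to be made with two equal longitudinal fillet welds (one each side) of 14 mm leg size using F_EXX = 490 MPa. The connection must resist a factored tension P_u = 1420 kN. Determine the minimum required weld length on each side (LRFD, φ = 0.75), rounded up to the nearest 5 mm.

L = 330 mm on each side

Throat t_e = 0.707 × 14 = 9.898 mm.
φr_n = 0.75 × 0.6 × 490 × 9.898 × 10⁻³ = 2.183 kN/mm.
L_req = P_u / φr_n = 1420 / 2.183 = 650.6 mm total.
Per side: 650.6 / 2 = 325.3 mm.
Round up → use L = 330 mm on each side.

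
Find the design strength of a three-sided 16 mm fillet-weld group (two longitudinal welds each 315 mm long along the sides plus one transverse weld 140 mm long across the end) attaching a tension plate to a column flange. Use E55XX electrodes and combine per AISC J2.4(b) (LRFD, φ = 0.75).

φR_n ≈ 2160 kN

E55XX → F_EXX = 550 MPa.
t_e = 0.707 × 16 = 11.31 mm.
R_nwl = 0.6 × 550 × 11.31 × 630 × 10⁻³ = 2352 kN (longitudinal, 2 welds).
R_nwt = 0.6 × 550 × 11.31 × 140 × 10⁻³ = 522.6 kN (transverse, base value).
(i) R_nwl + R_nwt = 2874 kN; (ii) 0.85 R_nwl + 1.5 R_nwt = 2783 kN.
R_n = max = 2874 kN [governs: (i)]; φR_n = 2156 kN.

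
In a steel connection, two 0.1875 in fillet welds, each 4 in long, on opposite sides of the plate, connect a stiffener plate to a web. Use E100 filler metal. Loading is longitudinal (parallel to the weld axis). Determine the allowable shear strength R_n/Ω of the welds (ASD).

R_n/Ω ≈ 31.8 kip

E100XX → F_EXX = 100 ksi.
Effective throat t_e = 0.707 × 0.1875 = 0.1326 in.
Total length L = 8 in; A_we = 0.1326 × 8 = 1.06 in².
F_nw = 0.6 F_EXX = 0.6 × 100 = 60 ksi.
R_n = 60 × 1.06 = 63.63 kip; R_n/Ω = 63.63/2.0 = 31.82 kip.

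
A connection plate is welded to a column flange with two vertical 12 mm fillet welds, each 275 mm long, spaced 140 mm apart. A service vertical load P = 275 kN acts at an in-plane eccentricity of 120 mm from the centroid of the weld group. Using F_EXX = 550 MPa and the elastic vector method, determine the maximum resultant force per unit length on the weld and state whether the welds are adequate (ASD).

Total weld length L_w = 550 mm. Treat welds as unit-width lines.
Polar moment about centroid: J = 2[d³/12 + d(b/2)²] = 2[275³/12 + 275×70²] = 6161000 mm³.
Direct shear f_v = P/L_w = 275×10³ / 550 = 500 N/mm (vertical).
Torsion M = P·e = 275×10³ × 120 = 33000000 N·mm.
Critical point at (x, y) = (70, 137.5) from centroid. f_tx = M·y/J = 736.5 N/mm; f_ty = M·x/J = 374.9 N/mm.
Resultant f_max = √[f_tx² + (f_v + f_ty)²] = √[736.5² + (500 + 374.9)²] = 1144 N/mm.
Capacity per unit length: r_n/Ω = (1/2.0) × 0.6 × 550 × (0.707 × 12) = 1400 N/mm.
1144 ≤ 1400 → adequate.

f_max ≈ 1140 N/mm; adequate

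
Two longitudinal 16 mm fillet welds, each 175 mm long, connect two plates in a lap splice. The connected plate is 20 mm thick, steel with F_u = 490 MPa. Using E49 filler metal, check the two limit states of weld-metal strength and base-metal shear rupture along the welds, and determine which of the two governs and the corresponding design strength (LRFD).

E49XX → F_EXX = 490 MPa.
t_e = 0.707 × 16 = 11.31 mm; L = 350 mm.
Weld metal: φR_n = 0.75 × 0.6 × 490 × 11.31 × 350 × 10⁻³ = 873 kN.
Base metal (shear rupture): φR_n = 0.75 × 0.6 × 490 × 20 × 350 × 10⁻³ = 1544 kN.
Governing: weld metal.

φR_n ≈ 873 kN (weld metal governs)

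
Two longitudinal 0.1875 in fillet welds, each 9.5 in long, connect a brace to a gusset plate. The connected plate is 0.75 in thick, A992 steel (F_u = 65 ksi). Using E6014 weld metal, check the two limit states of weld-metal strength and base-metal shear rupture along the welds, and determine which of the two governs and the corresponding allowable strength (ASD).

R_n/Ω ≈ 45.3 kips (weld metal governs)

E60XX → F_EXX = 60 ksi.
t_e = 0.707 × 0.1875 = 0.1326 in; L = 19 in.
Weld metal: R_n/Ω = (1/2.0) × 0.6 × 60 × 0.1326 × 19 = 45.34 kips.
Base metal (shear rupture): R_n/Ω = (1/2.0) × 0.6 × 65 × 0.75 × 19 = 277.9 kips.
Governing: weld metal.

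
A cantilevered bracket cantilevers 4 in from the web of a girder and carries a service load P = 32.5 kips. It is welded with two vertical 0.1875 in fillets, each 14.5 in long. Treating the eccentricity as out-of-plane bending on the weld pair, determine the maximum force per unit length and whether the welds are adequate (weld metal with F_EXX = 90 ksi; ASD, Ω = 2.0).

f_max ≈ 2.17 kip/in; adequate

L_w = 2 × 14.5 = 29 in; section modulus (unit throat) S = 2 × L²/6 = 70.08 in².
Direct shear f_v = P/L_w = 32.5/29 = 1.121 kip/in.
Moment M = P × e = 32.5 × 4 = 130 kip·in; bending f_b = M/S = 1.855 kip/in.
f_max = √(f_v² + f_b²) = √(1.121² + 1.855²) = 2.167 kip/in.
r_n/Ω = (1/2.0) × 0.6 × 90 × (0.707 × 0.1875) = 3.579 kip/in → adequate.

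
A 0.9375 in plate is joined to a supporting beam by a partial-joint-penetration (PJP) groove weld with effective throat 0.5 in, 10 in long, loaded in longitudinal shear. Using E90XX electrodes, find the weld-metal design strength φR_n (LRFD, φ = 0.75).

E90XX → F_EXX = 90 ksi.
Effective throat (given) t_e = 0.5 in.
A_we = 0.5 × 10 = 5 in².
F_nw = 0.6 F_EXX = 54 ksi.
φR_n = 0.75 × 54 × 5 = 202.5 kips.

φR_n ≈ 202 kips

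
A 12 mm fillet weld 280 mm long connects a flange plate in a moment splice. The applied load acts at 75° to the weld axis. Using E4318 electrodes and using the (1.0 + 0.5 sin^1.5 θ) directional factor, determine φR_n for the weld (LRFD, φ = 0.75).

E43XX → F_EXX = 430 MPa.
t_e = 0.707 × 12 = 8.484 mm; A_we = 8.484 × 280 = 2376 mm².
Directional factor: 1.0 + 0.5 sin^1.5(75°) = 1.475.
F_nw = 0.6 × 430 × 1.475 = 380.5 MPa.
φR_n = 0.75 × 380.5 × 2376 × 10⁻³ = 677.8 kN.

φR_n ≈ 678 kN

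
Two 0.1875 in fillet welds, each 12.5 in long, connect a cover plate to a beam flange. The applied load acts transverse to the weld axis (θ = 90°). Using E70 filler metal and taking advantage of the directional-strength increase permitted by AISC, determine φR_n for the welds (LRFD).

φR_n ≈ 157 kip

E70XX → F_EXX = 70 ksi.
t_e = 0.707 × 0.1875 = 0.1326 in; A_we = 0.1326 × 25 = 3.314 in².
Directional factor: 1.0 + 0.5 sin^1.5(90°) = 1.5.
F_nw = 0.6 × 70 × 1.5 = 63 ksi.
φR_n = 0.75 × 63 × 3.314 = 156.6 kip.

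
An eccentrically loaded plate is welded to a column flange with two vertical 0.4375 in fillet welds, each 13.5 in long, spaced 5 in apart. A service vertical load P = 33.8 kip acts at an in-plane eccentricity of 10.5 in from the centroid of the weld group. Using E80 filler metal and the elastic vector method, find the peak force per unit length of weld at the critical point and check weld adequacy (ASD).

f_max ≈ 4.99 kip/in; adequate

E80XX → F_EXX = 80 ksi.
Total weld length L_w = 27 in. Treat welds as unit-width lines.
Polar moment about centroid: J = 2[d³/12 + d(b/2)²] = 2[13.5³/12 + 13.5×2.5²] = 578.8 in³.
Direct shear f_v = P/L_w = 33.8 / 27 = 1.252 kip/in (vertical).
Torsion M = P·e = 33.8 × 10.5 = 354.9 kip·in.
Critical point at (x, y) = (2.5, 6.75) from centroid. f_tx = M·y/J = 4.139 kip/in; f_ty = M·x/J = 1.533 kip/in.
Resultant f_max = √[f_tx² + (f_v + f_ty)²] = √[4.139² + (1.252 + 1.533)²] = 4.988 kip/in.
Capacity per unit length: r_n/Ω = (1/2.0) × 0.6 × 80 × (0.707 × 0.4375) = 7.423 kip/in.
4.988 ≤ 7.423 → adequate.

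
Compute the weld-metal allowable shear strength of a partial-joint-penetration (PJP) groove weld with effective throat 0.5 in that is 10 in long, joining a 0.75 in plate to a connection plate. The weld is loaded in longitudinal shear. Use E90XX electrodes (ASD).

E90XX → F_EXX = 90 ksi.
Effective throat (given) t_e = 0.5 in.
A_we = 0.5 × 10 = 5 in².
F_nw = 0.6 F_EXX = 54 ksi.
R_n/Ω = (54 × 5) / 2.0 = 135 kip.

R_n/Ω ≈ 135 kip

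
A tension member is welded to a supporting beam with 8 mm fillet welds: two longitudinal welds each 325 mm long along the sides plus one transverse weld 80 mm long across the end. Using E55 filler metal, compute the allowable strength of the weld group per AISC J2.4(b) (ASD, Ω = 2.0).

E55XX → F_EXX = 550 MPa.
t_e = 0.707 × 8 = 5.656 mm.
R_nwl = 0.6 × 550 × 5.656 × 650 × 10⁻³ = 1213 kN (longitudinal, 2 welds).
R_nwt = 0.6 × 550 × 5.656 × 80 × 10⁻³ = 149.3 kN (transverse, base value).
(i) R_nwl + R_nwt = 1363 kN; (ii) 0.85 R_nwl + 1.5 R_nwt = 1255 kN.
R_n = max = 1363 kN [governs: (i)]; R_n/Ω = 681.3 kN.

R_n/Ω ≈ 681 kN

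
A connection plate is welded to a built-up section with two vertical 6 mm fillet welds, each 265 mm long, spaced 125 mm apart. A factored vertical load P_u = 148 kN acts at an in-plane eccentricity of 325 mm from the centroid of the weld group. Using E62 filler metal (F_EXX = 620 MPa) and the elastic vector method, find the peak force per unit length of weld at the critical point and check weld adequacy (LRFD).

f_max ≈ 1500 N/mm; NOT adequate

Total weld length L_w = 530 mm. Treat welds as unit-width lines.
Polar moment about centroid: J = 2[d³/12 + d(b/2)²] = 2[265³/12 + 265×62.5²] = 5172000 mm³.
Direct shear f_v = P/L_w = 148×10³ / 530 = 279.2 N/mm (vertical).
Torsion M = P·e = 148×10³ × 325 = 48100000 N·mm.
Critical point at (x, y) = (62.5, 132.5) from centroid. f_tx = M·y/J = 1232 N/mm; f_ty = M·x/J = 581.3 N/mm.
Resultant f_max = √[f_tx² + (f_v + f_ty)²] = √[1232² + (279.2 + 581.3)²] = 1503 N/mm.
Capacity per unit length: φr_n = 0.75 × 0.6 × 620 × (0.707 × 6) = 1184 N/mm.
1503 > 1184 → NOT adequate.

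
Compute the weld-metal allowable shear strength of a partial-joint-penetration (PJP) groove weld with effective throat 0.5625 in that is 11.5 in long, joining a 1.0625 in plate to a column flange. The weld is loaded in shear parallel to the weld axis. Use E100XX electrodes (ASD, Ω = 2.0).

R_n/Ω ≈ 194 kip

E100XX → F_EXX = 100 ksi.
Effective throat (given) t_e = 0.5625 in.
A_we = 0.5625 × 11.5 = 6.469 in².
F_nw = 0.6 F_EXX = 60 ksi.
R_n/Ω = (60 × 6.469) / 2.0 = 194.1 kip.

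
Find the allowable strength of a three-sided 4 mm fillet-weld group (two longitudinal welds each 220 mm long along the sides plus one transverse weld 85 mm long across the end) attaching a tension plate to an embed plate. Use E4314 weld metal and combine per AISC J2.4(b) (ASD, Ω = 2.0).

E43XX → F_EXX = 430 MPa.
t_e = 0.707 × 4 = 2.828 mm.
R_nwl = 0.6 × 430 × 2.828 × 440 × 10⁻³ = 321 kN (longitudinal, 2 welds).
R_nwt = 0.6 × 430 × 2.828 × 85 × 10⁻³ = 62.02 kN (transverse, base value).
(i) R_nwl + R_nwt = 383.1 kN; (ii) 0.85 R_nwl + 1.5 R_nwt = 365.9 kN.
R_n = max = 383.1 kN [governs: (i)]; R_n/Ω = 191.5 kN.

R_n/Ω ≈ 192 kN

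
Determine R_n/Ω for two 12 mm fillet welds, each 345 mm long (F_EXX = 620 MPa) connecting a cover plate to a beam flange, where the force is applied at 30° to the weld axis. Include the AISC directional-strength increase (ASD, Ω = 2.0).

t_e = 0.707 × 12 = 8.484 mm; A_we = 8.484 × 690 = 5854 mm².
Directional factor: 1.0 + 0.5 sin^1.5(30°) = 1.177.
F_nw = 0.6 × 620 × 1.177 = 437.8 MPa.
R_n/Ω = (437.8 × 5854) / 2.0 × 10⁻³ = 1281 kN.

R_n/Ω ≈ 1280 kN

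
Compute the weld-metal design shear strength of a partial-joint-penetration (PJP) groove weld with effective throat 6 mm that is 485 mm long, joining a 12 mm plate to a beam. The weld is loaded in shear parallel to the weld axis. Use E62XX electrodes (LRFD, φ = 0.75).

φR_n ≈ 812 kN

E62XX → F_EXX = 620 MPa.
Effective throat (given) t_e = 6 mm.
A_we = 6 × 485 = 2910 mm².
F_nw = 0.6 F_EXX = 372 MPa.
φR_n = 0.75 × 372 × 2910 × 10⁻³ = 811.9 kN.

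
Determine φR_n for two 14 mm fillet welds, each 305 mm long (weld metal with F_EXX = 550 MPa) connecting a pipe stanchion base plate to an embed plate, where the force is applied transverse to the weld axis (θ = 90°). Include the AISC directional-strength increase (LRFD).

φR_n ≈ 2240 kN

t_e = 0.707 × 14 = 9.898 mm; A_we = 9.898 × 610 = 6038 mm².
Directional factor: 1.0 + 0.5 sin^1.5(90°) = 1.5.
F_nw = 0.6 × 550 × 1.5 = 495 MPa.
φR_n = 0.75 × 495 × 6038 × 10⁻³ = 2242 kN.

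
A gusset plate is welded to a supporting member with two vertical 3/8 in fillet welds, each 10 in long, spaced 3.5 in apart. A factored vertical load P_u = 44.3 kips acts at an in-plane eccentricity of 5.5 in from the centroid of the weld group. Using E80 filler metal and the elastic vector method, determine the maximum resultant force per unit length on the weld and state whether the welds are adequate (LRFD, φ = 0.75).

f_max ≈ 6.73 kip/in; adequate

E80XX → F_EXX = 80 ksi.
Total weld length L_w = 20 in. Treat welds as unit-width lines.
Polar moment about centroid: J = 2[d³/12 + d(b/2)²] = 2[10³/12 + 10×1.75²] = 227.9 in³.
Direct shear f_v = P/L_w = 44.3 / 20 = 2.215 kip/in (vertical).
Torsion M = P·e = 44.3 × 5.5 = 243.65 kip·in.
Critical point at (x, y) = (1.75, 5) from centroid. f_tx = M·y/J = 5.345 kip/in; f_ty = M·x/J = 1.871 kip/in.
Resultant f_max = √[f_tx² + (f_v + f_ty)²] = √[5.345² + (2.215 + 1.871)²] = 6.728 kip/in.
Capacity per unit length: φr_n = 0.75 × 0.6 × 80 × (0.707 × 0.375) = 9.544 kip/in.
6.728 ≤ 9.544 → adequate.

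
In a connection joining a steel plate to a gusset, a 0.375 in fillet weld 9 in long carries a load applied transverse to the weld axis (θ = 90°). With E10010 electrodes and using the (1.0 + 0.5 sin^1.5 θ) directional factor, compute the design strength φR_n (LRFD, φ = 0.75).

E100XX → F_EXX = 100 ksi.
t_e = 0.707 × 0.375 = 0.2651 in; A_we = 0.2651 × 9 = 2.386 in².
Directional factor: 1.0 + 0.5 sin^1.5(90°) = 1.5.
F_nw = 0.6 × 100 × 1.5 = 90 ksi.
φR_n = 0.75 × 90 × 2.386 = 161.1 kip.

φR_n ≈ 161 kip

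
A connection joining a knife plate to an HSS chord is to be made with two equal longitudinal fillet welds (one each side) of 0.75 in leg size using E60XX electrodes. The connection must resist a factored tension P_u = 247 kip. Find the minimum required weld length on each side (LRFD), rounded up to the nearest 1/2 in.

L = 9 in on each side

E60XX → F_EXX = 60 ksi.
Throat t_e = 0.707 × 0.75 = 0.5302 in.
φr_n = 0.75 × 0.6 × 60 × 0.5302 = 14.32 kip/in.
L_req = P_u / φr_n = 247 / 14.32 = 17.25 in total.
Per side: 17.25 / 2 = 8.626 in.
Round up → use L = 9 in on each side.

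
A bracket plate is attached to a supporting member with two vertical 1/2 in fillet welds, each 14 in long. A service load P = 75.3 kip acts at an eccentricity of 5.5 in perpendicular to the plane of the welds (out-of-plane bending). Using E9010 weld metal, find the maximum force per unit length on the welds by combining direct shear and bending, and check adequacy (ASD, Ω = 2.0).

E90XX → F_EXX = 90 ksi.
L_w = 2 × 14 = 28 in; section modulus (unit throat) S = 2 × L²/6 = 65.33 in².
Direct shear f_v = P/L_w = 75.3/28 = 2.689 kip/in.
Moment M = P × e = 75.3 × 5.5 = 414.15 kip·in; bending f_b = M/S = 6.339 kip/in.
f_max = √(f_v² + f_b²) = √(2.689² + 6.339²) = 6.886 kip/in.
r_n/Ω = (1/2.0) × 0.6 × 90 × (0.707 × 0.5) = 9.544 kip/in → adequate.

f_max ≈ 6.89 kip/in; adequate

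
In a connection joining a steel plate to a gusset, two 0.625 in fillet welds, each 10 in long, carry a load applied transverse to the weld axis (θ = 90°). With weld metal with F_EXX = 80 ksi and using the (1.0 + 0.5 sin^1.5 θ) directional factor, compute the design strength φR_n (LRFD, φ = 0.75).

t_e = 0.707 × 0.625 = 0.4419 in; A_we = 0.4419 × 20 = 8.837 in².
Directional factor: 1.0 + 0.5 sin^1.5(90°) = 1.5.
F_nw = 0.6 × 80 × 1.5 = 72 ksi.
φR_n = 0.75 × 72 × 8.837 = 477.2 kips.

φR_n ≈ 477 kips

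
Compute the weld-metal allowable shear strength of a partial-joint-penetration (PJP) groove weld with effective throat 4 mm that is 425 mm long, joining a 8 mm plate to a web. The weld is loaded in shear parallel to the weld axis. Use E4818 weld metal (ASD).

E48XX → F_EXX = 480 MPa.
Effective throat (given) t_e = 4 mm.
A_we = 4 × 425 = 1700 mm².
F_nw = 0.6 F_EXX = 288 MPa.
R_n/Ω = (288 × 1700) / 2.0 × 10⁻³ = 244.8 kN.

R_n/Ω ≈ 245 kN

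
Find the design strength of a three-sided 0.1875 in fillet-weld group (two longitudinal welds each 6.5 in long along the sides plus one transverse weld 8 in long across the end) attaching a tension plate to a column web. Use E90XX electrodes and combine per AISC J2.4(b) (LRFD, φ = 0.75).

φR_n ≈ 124 kip

E90XX → F_EXX = 90 ksi.
t_e = 0.707 × 0.1875 = 0.1326 in.
R_nwl = 0.6 × 90 × 0.1326 × 13 = 93.06 kip (longitudinal, 2 welds).
R_nwt = 0.6 × 90 × 0.1326 × 8 = 57.27 kip (transverse, base value).
(i) R_nwl + R_nwt = 150.3 kip; (ii) 0.85 R_nwl + 1.5 R_nwt = 165 kip.
R_n = max = 165 kip [governs: (ii)]; φR_n = 123.8 kip.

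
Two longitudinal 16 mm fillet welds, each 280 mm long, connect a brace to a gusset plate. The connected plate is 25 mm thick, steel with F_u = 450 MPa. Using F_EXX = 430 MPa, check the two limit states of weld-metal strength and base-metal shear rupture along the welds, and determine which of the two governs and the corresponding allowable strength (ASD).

t_e = 0.707 × 16 = 11.31 mm; L = 560 mm.
Weld metal: R_n/Ω = (1/2.0) × 0.6 × 430 × 11.31 × 560 × 10⁻³ = 817.2 kN.
Base metal (shear rupture): R_n/Ω = (1/2.0) × 0.6 × 450 × 25 × 560 × 10⁻³ = 1890 kN.
Governing: weld metal.

R_n/Ω ≈ 817 kN (weld metal governs)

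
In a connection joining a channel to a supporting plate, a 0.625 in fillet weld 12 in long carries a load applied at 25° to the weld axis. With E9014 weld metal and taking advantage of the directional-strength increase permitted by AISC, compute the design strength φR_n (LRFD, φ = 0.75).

φR_n ≈ 244 kip

E90XX → F_EXX = 90 ksi.
t_e = 0.707 × 0.625 = 0.4419 in; A_we = 0.4419 × 12 = 5.302 in².
Directional factor: 1.0 + 0.5 sin^1.5(25°) = 1.137.
F_nw = 0.6 × 90 × 1.137 = 61.42 ksi.
φR_n = 0.75 × 61.42 × 5.302 = 244.3 kip.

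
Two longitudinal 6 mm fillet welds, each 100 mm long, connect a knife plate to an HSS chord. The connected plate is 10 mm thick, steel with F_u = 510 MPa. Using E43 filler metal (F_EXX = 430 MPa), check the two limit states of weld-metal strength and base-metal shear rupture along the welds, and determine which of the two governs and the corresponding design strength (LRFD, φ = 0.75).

t_e = 0.707 × 6 = 4.242 mm; L = 200 mm.
Weld metal: φR_n = 0.75 × 0.6 × 430 × 4.242 × 200 × 10⁻³ = 164.2 kN.
Base metal (shear rupture): φR_n = 0.75 × 0.6 × 510 × 10 × 200 × 10⁻³ = 459 kN.
Governing: weld metal.

φR_n ≈ 164 kN (weld metal governs)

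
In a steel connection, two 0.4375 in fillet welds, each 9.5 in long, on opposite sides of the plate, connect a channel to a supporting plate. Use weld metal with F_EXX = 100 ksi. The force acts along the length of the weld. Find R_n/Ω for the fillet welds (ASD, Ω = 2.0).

R_n/Ω ≈ 176 kips

Effective throat t_e = 0.707 × 0.4375 = 0.3093 in.
Total length L = 19 in; A_we = 0.3093 × 19 = 5.877 in².
F_nw = 0.6 F_EXX = 0.6 × 100 = 60 ksi.
R_n = 60 × 5.877 = 352.6 kips; R_n/Ω = 352.6/2.0 = 176.3 kips.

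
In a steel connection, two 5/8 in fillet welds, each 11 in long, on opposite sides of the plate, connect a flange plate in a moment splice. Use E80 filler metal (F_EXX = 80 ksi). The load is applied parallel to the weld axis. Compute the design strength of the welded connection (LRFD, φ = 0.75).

Effective throat t_e = 0.707 × 0.625 = 0.4419 in.
Total length L = 22 in; A_we = 0.4419 × 22 = 9.721 in².
F_nw = 0.6 F_EXX = 0.6 × 80 = 48 ksi.
φR_n = 0.75 × 48 × 9.721 = 350 kip.

φR_n ≈ 350 kip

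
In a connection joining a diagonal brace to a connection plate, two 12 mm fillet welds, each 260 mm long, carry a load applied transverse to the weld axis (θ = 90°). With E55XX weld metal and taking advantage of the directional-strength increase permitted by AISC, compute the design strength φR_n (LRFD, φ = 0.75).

φR_n ≈ 1640 kN

E55XX → F_EXX = 550 MPa.
t_e = 0.707 × 12 = 8.484 mm; A_we = 8.484 × 520 = 4412 mm².
Directional factor: 1.0 + 0.5 sin^1.5(90°) = 1.5.
F_nw = 0.6 × 550 × 1.5 = 495 MPa.
φR_n = 0.75 × 495 × 4412 × 10⁻³ = 1638 kN.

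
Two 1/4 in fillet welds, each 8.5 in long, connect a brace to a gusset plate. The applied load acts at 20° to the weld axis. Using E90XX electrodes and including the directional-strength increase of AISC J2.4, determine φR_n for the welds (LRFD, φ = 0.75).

E90XX → F_EXX = 90 ksi.
t_e = 0.707 × 0.25 = 0.1767 in; A_we = 0.1767 × 17 = 3.005 in².
Directional factor: 1.0 + 0.5 sin^1.5(20°) = 1.1.
F_nw = 0.6 × 90 × 1.1 = 59.4 ksi.
φR_n = 0.75 × 59.4 × 3.005 = 133.9 kip.

φR_n ≈ 134 kip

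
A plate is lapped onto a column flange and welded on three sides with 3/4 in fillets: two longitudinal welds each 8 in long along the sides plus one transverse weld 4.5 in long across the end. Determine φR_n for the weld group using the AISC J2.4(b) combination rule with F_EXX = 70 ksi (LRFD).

t_e = 0.707 × 0.75 = 0.5302 in.
R_nwl = 0.6 × 70 × 0.5302 × 16 = 356.3 kips (longitudinal, 2 welds).
R_nwt = 0.6 × 70 × 0.5302 × 4.5 = 100.2 kips (transverse, base value).
(i) R_nwl + R_nwt = 456.5 kips; (ii) 0.85 R_nwl + 1.5 R_nwt = 453.2 kips.
R_n = max = 456.5 kips [governs: (i)]; φR_n = 342.4 kips.

φR_n ≈ 342 kips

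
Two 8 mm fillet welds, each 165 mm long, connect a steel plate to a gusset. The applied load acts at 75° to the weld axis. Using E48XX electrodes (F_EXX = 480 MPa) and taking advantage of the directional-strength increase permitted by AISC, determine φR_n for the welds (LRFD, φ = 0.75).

t_e = 0.707 × 8 = 5.656 mm; A_we = 5.656 × 330 = 1866 mm².
Directional factor: 1.0 + 0.5 sin^1.5(75°) = 1.475.
F_nw = 0.6 × 480 × 1.475 = 424.7 MPa.
φR_n = 0.75 × 424.7 × 1866 × 10⁻³ = 594.5 kN.

φR_n ≈ 595 kN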